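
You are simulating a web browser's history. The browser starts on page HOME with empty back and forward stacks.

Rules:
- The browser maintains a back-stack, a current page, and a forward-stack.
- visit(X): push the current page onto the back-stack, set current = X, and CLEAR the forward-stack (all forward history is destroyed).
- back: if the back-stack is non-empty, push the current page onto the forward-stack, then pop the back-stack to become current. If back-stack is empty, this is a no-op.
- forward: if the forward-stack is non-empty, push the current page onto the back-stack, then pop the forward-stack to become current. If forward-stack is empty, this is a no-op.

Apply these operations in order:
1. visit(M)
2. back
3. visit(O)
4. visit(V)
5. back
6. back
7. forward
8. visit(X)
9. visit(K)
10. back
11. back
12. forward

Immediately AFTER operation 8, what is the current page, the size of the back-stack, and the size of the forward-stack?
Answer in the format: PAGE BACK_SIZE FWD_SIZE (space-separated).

After 1 (visit(M)): cur=M back=1 fwd=0
After 2 (back): cur=HOME back=0 fwd=1
After 3 (visit(O)): cur=O back=1 fwd=0
After 4 (visit(V)): cur=V back=2 fwd=0
After 5 (back): cur=O back=1 fwd=1
After 6 (back): cur=HOME back=0 fwd=2
After 7 (forward): cur=O back=1 fwd=1
After 8 (visit(X)): cur=X back=2 fwd=0

X 2 0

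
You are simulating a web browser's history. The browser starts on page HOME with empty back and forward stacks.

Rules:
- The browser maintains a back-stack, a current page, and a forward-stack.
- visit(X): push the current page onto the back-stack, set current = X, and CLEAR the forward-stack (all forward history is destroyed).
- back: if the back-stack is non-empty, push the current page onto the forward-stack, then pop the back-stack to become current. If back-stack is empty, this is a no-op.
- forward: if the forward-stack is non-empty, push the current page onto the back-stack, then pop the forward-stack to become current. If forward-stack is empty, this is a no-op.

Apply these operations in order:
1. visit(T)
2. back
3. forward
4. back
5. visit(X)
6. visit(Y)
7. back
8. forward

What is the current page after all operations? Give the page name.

After 1 (visit(T)): cur=T back=1 fwd=0
After 2 (back): cur=HOME back=0 fwd=1
After 3 (forward): cur=T back=1 fwd=0
After 4 (back): cur=HOME back=0 fwd=1
After 5 (visit(X)): cur=X back=1 fwd=0
After 6 (visit(Y)): cur=Y back=2 fwd=0
After 7 (back): cur=X back=1 fwd=1
After 8 (forward): cur=Y back=2 fwd=0

Answer: Y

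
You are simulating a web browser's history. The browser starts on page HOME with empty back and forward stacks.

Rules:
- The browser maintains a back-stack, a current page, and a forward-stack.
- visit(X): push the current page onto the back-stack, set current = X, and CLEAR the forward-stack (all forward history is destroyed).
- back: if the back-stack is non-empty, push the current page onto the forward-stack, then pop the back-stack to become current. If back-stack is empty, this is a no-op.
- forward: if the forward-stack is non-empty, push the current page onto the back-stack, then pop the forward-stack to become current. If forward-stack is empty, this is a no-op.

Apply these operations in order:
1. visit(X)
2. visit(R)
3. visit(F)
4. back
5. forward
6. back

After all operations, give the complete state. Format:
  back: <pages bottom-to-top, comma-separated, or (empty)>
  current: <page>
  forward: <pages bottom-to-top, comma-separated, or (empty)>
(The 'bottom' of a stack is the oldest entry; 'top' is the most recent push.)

After 1 (visit(X)): cur=X back=1 fwd=0
After 2 (visit(R)): cur=R back=2 fwd=0
After 3 (visit(F)): cur=F back=3 fwd=0
After 4 (back): cur=R back=2 fwd=1
After 5 (forward): cur=F back=3 fwd=0
After 6 (back): cur=R back=2 fwd=1

Answer: back: HOME,X
current: R
forward: F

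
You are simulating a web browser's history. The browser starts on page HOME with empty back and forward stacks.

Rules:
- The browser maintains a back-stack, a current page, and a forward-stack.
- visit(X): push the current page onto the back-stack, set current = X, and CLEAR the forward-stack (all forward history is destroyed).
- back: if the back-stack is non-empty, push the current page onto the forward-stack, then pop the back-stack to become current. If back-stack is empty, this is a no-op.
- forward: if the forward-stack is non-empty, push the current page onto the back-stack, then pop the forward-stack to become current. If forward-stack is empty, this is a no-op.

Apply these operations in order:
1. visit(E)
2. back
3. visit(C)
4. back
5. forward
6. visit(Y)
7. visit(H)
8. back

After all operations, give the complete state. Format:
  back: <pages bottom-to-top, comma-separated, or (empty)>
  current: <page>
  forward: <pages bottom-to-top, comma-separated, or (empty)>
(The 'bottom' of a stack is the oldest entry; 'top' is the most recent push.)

After 1 (visit(E)): cur=E back=1 fwd=0
After 2 (back): cur=HOME back=0 fwd=1
After 3 (visit(C)): cur=C back=1 fwd=0
After 4 (back): cur=HOME back=0 fwd=1
After 5 (forward): cur=C back=1 fwd=0
After 6 (visit(Y)): cur=Y back=2 fwd=0
After 7 (visit(H)): cur=H back=3 fwd=0
After 8 (back): cur=Y back=2 fwd=1

Answer: back: HOME,C
current: Y
forward: H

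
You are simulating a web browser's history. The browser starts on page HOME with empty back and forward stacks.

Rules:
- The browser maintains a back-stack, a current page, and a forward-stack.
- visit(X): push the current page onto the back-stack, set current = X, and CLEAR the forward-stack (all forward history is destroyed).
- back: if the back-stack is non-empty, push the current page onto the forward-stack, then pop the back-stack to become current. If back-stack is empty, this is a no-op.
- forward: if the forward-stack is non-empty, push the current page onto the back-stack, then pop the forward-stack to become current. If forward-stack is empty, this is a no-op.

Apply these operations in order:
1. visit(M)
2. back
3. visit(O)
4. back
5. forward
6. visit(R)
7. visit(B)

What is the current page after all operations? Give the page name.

Answer: B

Derivation:
After 1 (visit(M)): cur=M back=1 fwd=0
After 2 (back): cur=HOME back=0 fwd=1
After 3 (visit(O)): cur=O back=1 fwd=0
After 4 (back): cur=HOME back=0 fwd=1
After 5 (forward): cur=O back=1 fwd=0
After 6 (visit(R)): cur=R back=2 fwd=0
After 7 (visit(B)): cur=B back=3 fwd=0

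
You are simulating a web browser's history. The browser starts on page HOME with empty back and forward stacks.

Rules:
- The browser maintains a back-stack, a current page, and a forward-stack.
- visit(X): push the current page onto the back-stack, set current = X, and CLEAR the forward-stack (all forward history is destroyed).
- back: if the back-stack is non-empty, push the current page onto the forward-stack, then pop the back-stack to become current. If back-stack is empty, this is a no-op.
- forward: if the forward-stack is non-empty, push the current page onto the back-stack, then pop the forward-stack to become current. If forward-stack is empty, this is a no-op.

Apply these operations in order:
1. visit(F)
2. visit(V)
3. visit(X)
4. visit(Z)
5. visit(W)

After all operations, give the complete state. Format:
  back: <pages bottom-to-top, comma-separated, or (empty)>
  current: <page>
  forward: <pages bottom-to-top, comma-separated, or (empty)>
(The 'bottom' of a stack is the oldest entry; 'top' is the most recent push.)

After 1 (visit(F)): cur=F back=1 fwd=0
After 2 (visit(V)): cur=V back=2 fwd=0
After 3 (visit(X)): cur=X back=3 fwd=0
After 4 (visit(Z)): cur=Z back=4 fwd=0
After 5 (visit(W)): cur=W back=5 fwd=0

Answer: back: HOME,F,V,X,Z
current: W
forward: (empty)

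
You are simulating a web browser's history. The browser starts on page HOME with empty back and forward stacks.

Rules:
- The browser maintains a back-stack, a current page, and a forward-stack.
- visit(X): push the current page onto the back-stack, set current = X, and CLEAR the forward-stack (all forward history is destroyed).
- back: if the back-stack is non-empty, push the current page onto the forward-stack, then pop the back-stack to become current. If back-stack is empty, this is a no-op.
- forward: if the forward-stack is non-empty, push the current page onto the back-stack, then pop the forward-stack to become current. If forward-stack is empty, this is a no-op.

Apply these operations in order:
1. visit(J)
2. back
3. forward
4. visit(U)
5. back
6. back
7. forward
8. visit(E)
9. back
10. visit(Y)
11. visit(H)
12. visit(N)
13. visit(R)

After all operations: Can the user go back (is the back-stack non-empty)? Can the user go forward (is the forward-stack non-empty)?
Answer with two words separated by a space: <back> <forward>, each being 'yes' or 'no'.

Answer: yes no

Derivation:
After 1 (visit(J)): cur=J back=1 fwd=0
After 2 (back): cur=HOME back=0 fwd=1
After 3 (forward): cur=J back=1 fwd=0
After 4 (visit(U)): cur=U back=2 fwd=0
After 5 (back): cur=J back=1 fwd=1
After 6 (back): cur=HOME back=0 fwd=2
After 7 (forward): cur=J back=1 fwd=1
After 8 (visit(E)): cur=E back=2 fwd=0
After 9 (back): cur=J back=1 fwd=1
After 10 (visit(Y)): cur=Y back=2 fwd=0
After 11 (visit(H)): cur=H back=3 fwd=0
After 12 (visit(N)): cur=N back=4 fwd=0
After 13 (visit(R)): cur=R back=5 fwd=0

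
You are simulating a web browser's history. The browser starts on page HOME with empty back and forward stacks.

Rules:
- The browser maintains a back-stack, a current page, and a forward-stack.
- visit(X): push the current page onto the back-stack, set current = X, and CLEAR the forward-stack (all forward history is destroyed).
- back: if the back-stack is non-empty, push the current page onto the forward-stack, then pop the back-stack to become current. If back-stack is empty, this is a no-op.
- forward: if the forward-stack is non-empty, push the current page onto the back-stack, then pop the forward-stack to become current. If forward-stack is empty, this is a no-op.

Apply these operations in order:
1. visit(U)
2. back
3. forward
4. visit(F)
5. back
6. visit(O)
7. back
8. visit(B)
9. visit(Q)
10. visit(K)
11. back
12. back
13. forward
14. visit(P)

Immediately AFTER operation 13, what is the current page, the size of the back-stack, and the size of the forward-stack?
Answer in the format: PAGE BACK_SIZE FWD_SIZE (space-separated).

After 1 (visit(U)): cur=U back=1 fwd=0
After 2 (back): cur=HOME back=0 fwd=1
After 3 (forward): cur=U back=1 fwd=0
After 4 (visit(F)): cur=F back=2 fwd=0
After 5 (back): cur=U back=1 fwd=1
After 6 (visit(O)): cur=O back=2 fwd=0
After 7 (back): cur=U back=1 fwd=1
After 8 (visit(B)): cur=B back=2 fwd=0
After 9 (visit(Q)): cur=Q back=3 fwd=0
After 10 (visit(K)): cur=K back=4 fwd=0
After 11 (back): cur=Q back=3 fwd=1
After 12 (back): cur=B back=2 fwd=2
After 13 (forward): cur=Q back=3 fwd=1

Q 3 1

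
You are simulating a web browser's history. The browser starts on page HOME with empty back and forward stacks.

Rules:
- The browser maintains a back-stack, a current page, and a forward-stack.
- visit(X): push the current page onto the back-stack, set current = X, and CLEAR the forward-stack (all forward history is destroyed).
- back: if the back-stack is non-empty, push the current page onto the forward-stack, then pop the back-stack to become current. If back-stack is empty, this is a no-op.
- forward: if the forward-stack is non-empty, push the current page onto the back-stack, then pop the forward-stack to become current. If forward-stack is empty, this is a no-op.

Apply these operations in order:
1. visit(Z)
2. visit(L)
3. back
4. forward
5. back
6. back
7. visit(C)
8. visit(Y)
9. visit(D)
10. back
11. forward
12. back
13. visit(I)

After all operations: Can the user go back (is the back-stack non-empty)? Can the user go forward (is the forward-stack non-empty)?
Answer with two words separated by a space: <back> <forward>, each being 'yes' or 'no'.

After 1 (visit(Z)): cur=Z back=1 fwd=0
After 2 (visit(L)): cur=L back=2 fwd=0
After 3 (back): cur=Z back=1 fwd=1
After 4 (forward): cur=L back=2 fwd=0
After 5 (back): cur=Z back=1 fwd=1
After 6 (back): cur=HOME back=0 fwd=2
After 7 (visit(C)): cur=C back=1 fwd=0
After 8 (visit(Y)): cur=Y back=2 fwd=0
After 9 (visit(D)): cur=D back=3 fwd=0
After 10 (back): cur=Y back=2 fwd=1
After 11 (forward): cur=D back=3 fwd=0
After 12 (back): cur=Y back=2 fwd=1
After 13 (visit(I)): cur=I back=3 fwd=0

Answer: yes no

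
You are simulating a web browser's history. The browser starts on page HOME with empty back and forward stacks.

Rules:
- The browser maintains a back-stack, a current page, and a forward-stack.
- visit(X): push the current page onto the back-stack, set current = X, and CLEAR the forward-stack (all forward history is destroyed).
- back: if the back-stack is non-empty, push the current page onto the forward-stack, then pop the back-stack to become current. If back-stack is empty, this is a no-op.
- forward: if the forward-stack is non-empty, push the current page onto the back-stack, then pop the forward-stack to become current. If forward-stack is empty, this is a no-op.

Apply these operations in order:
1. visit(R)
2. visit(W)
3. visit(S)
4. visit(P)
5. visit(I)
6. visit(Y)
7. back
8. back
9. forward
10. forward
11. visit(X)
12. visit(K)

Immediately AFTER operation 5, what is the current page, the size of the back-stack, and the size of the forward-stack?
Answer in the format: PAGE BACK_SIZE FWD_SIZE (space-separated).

After 1 (visit(R)): cur=R back=1 fwd=0
After 2 (visit(W)): cur=W back=2 fwd=0
After 3 (visit(S)): cur=S back=3 fwd=0
After 4 (visit(P)): cur=P back=4 fwd=0
After 5 (visit(I)): cur=I back=5 fwd=0

I 5 0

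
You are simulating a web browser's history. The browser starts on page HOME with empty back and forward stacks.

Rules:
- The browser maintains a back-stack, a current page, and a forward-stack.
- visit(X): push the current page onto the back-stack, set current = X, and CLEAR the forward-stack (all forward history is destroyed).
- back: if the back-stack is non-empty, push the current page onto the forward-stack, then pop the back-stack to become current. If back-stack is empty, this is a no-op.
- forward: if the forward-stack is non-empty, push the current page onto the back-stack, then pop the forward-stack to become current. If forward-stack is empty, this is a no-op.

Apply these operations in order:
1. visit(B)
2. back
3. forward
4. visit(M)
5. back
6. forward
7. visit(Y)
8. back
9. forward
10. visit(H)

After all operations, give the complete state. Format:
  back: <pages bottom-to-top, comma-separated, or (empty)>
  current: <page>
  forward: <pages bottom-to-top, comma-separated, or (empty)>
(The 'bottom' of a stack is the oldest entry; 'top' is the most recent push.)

After 1 (visit(B)): cur=B back=1 fwd=0
After 2 (back): cur=HOME back=0 fwd=1
After 3 (forward): cur=B back=1 fwd=0
After 4 (visit(M)): cur=M back=2 fwd=0
After 5 (back): cur=B back=1 fwd=1
After 6 (forward): cur=M back=2 fwd=0
After 7 (visit(Y)): cur=Y back=3 fwd=0
After 8 (back): cur=M back=2 fwd=1
After 9 (forward): cur=Y back=3 fwd=0
After 10 (visit(H)): cur=H back=4 fwd=0

Answer: back: HOME,B,M,Y
current: H
forward: (empty)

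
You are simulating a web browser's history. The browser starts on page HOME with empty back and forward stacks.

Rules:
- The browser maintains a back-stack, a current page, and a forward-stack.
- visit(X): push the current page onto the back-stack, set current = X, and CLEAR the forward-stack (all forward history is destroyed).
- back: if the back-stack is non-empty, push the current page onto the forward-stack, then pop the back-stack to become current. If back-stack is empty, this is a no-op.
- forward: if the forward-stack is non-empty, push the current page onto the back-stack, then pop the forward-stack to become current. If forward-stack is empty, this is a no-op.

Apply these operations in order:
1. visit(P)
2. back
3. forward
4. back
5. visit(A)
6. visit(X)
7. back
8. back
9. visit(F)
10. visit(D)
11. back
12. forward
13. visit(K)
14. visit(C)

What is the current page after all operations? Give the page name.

After 1 (visit(P)): cur=P back=1 fwd=0
After 2 (back): cur=HOME back=0 fwd=1
After 3 (forward): cur=P back=1 fwd=0
After 4 (back): cur=HOME back=0 fwd=1
After 5 (visit(A)): cur=A back=1 fwd=0
After 6 (visit(X)): cur=X back=2 fwd=0
After 7 (back): cur=A back=1 fwd=1
After 8 (back): cur=HOME back=0 fwd=2
After 9 (visit(F)): cur=F back=1 fwd=0
After 10 (visit(D)): cur=D back=2 fwd=0
After 11 (back): cur=F back=1 fwd=1
After 12 (forward): cur=D back=2 fwd=0
After 13 (visit(K)): cur=K back=3 fwd=0
After 14 (visit(C)): cur=C back=4 fwd=0

Answer: C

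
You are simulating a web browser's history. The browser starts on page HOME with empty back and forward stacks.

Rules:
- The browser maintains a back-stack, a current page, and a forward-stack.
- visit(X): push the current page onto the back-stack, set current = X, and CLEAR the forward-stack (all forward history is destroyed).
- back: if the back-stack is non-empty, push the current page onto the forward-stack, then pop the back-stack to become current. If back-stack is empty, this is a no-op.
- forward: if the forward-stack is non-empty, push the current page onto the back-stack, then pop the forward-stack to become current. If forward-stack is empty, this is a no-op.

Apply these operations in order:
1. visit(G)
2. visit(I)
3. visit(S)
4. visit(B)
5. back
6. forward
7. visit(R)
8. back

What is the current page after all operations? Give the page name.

Answer: B

Derivation:
After 1 (visit(G)): cur=G back=1 fwd=0
After 2 (visit(I)): cur=I back=2 fwd=0
After 3 (visit(S)): cur=S back=3 fwd=0
After 4 (visit(B)): cur=B back=4 fwd=0
After 5 (back): cur=S back=3 fwd=1
After 6 (forward): cur=B back=4 fwd=0
After 7 (visit(R)): cur=R back=5 fwd=0
After 8 (back): cur=B back=4 fwd=1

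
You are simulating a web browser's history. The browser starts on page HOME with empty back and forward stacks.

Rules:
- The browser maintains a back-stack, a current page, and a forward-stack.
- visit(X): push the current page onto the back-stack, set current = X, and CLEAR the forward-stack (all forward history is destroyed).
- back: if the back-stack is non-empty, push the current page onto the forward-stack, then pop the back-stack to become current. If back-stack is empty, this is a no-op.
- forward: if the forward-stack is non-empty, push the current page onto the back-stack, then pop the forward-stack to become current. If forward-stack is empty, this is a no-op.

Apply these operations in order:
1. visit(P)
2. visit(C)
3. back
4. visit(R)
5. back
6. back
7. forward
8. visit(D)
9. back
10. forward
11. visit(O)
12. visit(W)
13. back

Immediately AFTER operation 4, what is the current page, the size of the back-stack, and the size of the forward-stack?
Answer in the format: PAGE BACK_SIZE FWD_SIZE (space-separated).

After 1 (visit(P)): cur=P back=1 fwd=0
After 2 (visit(C)): cur=C back=2 fwd=0
After 3 (back): cur=P back=1 fwd=1
After 4 (visit(R)): cur=R back=2 fwd=0

R 2 0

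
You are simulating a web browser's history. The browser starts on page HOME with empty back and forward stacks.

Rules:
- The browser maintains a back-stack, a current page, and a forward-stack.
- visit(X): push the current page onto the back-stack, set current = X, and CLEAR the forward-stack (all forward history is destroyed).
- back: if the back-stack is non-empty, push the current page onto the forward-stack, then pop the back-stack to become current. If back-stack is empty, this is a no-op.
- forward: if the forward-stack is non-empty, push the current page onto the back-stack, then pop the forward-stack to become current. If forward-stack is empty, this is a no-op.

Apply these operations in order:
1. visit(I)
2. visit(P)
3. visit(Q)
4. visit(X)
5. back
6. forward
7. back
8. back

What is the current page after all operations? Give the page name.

After 1 (visit(I)): cur=I back=1 fwd=0
After 2 (visit(P)): cur=P back=2 fwd=0
After 3 (visit(Q)): cur=Q back=3 fwd=0
After 4 (visit(X)): cur=X back=4 fwd=0
After 5 (back): cur=Q back=3 fwd=1
After 6 (forward): cur=X back=4 fwd=0
After 7 (back): cur=Q back=3 fwd=1
After 8 (back): cur=P back=2 fwd=2

Answer: P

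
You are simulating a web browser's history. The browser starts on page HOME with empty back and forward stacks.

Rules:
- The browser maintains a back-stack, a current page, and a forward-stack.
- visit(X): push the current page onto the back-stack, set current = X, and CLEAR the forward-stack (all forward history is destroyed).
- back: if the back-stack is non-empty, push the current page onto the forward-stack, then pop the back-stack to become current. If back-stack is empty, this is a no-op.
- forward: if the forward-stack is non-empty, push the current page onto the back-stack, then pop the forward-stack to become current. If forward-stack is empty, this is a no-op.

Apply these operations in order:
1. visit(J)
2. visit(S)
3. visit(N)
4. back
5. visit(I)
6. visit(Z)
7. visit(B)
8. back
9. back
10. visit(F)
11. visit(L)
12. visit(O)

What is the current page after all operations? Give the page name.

Answer: O

Derivation:
After 1 (visit(J)): cur=J back=1 fwd=0
After 2 (visit(S)): cur=S back=2 fwd=0
After 3 (visit(N)): cur=N back=3 fwd=0
After 4 (back): cur=S back=2 fwd=1
After 5 (visit(I)): cur=I back=3 fwd=0
After 6 (visit(Z)): cur=Z back=4 fwd=0
After 7 (visit(B)): cur=B back=5 fwd=0
After 8 (back): cur=Z back=4 fwd=1
After 9 (back): cur=I back=3 fwd=2
After 10 (visit(F)): cur=F back=4 fwd=0
After 11 (visit(L)): cur=L back=5 fwd=0
After 12 (visit(O)): cur=O back=6 fwd=0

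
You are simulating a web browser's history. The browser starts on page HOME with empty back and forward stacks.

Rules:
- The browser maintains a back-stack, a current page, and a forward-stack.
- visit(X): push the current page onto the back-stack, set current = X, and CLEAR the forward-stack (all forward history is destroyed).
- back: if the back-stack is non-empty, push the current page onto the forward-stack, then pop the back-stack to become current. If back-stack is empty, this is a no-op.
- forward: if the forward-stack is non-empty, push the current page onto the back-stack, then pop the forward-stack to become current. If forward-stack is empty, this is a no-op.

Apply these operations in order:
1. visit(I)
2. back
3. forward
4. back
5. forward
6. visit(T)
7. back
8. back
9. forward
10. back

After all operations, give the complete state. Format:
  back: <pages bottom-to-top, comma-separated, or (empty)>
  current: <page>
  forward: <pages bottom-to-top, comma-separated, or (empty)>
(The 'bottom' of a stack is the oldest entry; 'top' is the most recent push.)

Answer: back: (empty)
current: HOME
forward: T,I

Derivation:
After 1 (visit(I)): cur=I back=1 fwd=0
After 2 (back): cur=HOME back=0 fwd=1
After 3 (forward): cur=I back=1 fwd=0
After 4 (back): cur=HOME back=0 fwd=1
After 5 (forward): cur=I back=1 fwd=0
After 6 (visit(T)): cur=T back=2 fwd=0
After 7 (back): cur=I back=1 fwd=1
After 8 (back): cur=HOME back=0 fwd=2
After 9 (forward): cur=I back=1 fwd=1
After 10 (back): cur=HOME back=0 fwd=2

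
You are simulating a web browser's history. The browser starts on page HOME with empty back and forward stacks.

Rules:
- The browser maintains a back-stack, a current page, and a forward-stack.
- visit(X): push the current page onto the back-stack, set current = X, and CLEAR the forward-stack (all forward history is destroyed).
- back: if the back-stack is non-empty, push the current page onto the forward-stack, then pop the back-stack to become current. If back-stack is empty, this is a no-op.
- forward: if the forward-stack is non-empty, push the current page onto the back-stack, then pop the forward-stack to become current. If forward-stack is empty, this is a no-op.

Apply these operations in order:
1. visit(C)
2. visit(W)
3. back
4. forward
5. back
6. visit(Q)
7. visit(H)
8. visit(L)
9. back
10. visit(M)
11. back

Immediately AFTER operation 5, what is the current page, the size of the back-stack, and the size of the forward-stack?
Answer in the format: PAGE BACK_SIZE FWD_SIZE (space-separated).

After 1 (visit(C)): cur=C back=1 fwd=0
After 2 (visit(W)): cur=W back=2 fwd=0
After 3 (back): cur=C back=1 fwd=1
After 4 (forward): cur=W back=2 fwd=0
After 5 (back): cur=C back=1 fwd=1

C 1 1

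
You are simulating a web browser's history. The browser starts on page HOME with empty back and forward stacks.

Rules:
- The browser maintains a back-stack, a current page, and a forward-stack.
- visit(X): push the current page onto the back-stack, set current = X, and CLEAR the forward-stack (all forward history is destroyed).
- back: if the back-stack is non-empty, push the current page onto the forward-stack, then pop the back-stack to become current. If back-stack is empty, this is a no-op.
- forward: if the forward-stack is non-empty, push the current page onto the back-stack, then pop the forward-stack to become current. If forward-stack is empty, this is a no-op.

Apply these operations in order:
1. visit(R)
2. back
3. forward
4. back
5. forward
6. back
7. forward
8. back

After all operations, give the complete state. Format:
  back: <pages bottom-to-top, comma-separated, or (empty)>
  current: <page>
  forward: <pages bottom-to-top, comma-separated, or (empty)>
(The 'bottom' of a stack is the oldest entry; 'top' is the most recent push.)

Answer: back: (empty)
current: HOME
forward: R

Derivation:
After 1 (visit(R)): cur=R back=1 fwd=0
After 2 (back): cur=HOME back=0 fwd=1
After 3 (forward): cur=R back=1 fwd=0
After 4 (back): cur=HOME back=0 fwd=1
After 5 (forward): cur=R back=1 fwd=0
After 6 (back): cur=HOME back=0 fwd=1
After 7 (forward): cur=R back=1 fwd=0
After 8 (back): cur=HOME back=0 fwd=1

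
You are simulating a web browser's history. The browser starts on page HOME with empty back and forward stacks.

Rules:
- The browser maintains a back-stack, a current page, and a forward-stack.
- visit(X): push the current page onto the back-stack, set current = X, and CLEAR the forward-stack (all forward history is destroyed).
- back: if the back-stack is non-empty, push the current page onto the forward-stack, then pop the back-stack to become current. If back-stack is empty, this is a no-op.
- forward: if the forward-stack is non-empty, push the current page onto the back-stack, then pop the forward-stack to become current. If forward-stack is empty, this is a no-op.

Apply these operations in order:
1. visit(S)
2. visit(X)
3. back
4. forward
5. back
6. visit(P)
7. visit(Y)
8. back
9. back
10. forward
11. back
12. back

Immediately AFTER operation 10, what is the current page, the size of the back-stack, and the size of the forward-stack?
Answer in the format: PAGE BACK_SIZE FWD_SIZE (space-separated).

After 1 (visit(S)): cur=S back=1 fwd=0
After 2 (visit(X)): cur=X back=2 fwd=0
After 3 (back): cur=S back=1 fwd=1
After 4 (forward): cur=X back=2 fwd=0
After 5 (back): cur=S back=1 fwd=1
After 6 (visit(P)): cur=P back=2 fwd=0
After 7 (visit(Y)): cur=Y back=3 fwd=0
After 8 (back): cur=P back=2 fwd=1
After 9 (back): cur=S back=1 fwd=2
After 10 (forward): cur=P back=2 fwd=1

P 2 1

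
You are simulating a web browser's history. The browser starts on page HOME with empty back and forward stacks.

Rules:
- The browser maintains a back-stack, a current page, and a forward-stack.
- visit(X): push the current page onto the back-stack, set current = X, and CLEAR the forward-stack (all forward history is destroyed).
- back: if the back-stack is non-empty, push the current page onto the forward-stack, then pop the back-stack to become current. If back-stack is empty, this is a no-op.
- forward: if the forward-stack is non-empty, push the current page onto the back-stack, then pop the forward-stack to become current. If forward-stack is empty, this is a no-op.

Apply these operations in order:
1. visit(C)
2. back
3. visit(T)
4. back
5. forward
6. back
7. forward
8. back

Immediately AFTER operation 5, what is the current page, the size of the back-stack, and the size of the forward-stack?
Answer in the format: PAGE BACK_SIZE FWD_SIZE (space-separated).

After 1 (visit(C)): cur=C back=1 fwd=0
After 2 (back): cur=HOME back=0 fwd=1
After 3 (visit(T)): cur=T back=1 fwd=0
After 4 (back): cur=HOME back=0 fwd=1
After 5 (forward): cur=T back=1 fwd=0

T 1 0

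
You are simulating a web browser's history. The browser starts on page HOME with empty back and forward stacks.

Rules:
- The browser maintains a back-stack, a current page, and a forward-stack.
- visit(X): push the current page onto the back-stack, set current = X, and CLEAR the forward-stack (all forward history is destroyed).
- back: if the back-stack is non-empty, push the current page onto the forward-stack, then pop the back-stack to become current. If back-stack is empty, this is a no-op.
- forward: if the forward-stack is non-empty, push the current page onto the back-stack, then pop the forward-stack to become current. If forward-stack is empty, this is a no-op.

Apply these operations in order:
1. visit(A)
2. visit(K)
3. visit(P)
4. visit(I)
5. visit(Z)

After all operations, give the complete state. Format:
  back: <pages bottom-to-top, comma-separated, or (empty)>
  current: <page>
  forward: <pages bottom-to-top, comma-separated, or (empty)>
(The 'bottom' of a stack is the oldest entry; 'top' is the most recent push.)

After 1 (visit(A)): cur=A back=1 fwd=0
After 2 (visit(K)): cur=K back=2 fwd=0
After 3 (visit(P)): cur=P back=3 fwd=0
After 4 (visit(I)): cur=I back=4 fwd=0
After 5 (visit(Z)): cur=Z back=5 fwd=0

Answer: back: HOME,A,K,P,I
current: Z
forward: (empty)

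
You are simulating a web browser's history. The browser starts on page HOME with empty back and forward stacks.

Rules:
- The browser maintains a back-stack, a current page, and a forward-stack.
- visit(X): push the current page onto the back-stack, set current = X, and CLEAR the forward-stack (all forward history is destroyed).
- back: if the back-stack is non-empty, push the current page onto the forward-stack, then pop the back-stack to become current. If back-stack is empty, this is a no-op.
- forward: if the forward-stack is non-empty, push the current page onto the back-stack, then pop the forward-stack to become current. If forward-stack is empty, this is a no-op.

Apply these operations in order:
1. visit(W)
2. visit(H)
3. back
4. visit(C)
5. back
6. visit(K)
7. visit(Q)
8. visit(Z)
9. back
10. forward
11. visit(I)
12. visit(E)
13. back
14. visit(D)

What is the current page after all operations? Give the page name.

Answer: D

Derivation:
After 1 (visit(W)): cur=W back=1 fwd=0
After 2 (visit(H)): cur=H back=2 fwd=0
After 3 (back): cur=W back=1 fwd=1
After 4 (visit(C)): cur=C back=2 fwd=0
After 5 (back): cur=W back=1 fwd=1
After 6 (visit(K)): cur=K back=2 fwd=0
After 7 (visit(Q)): cur=Q back=3 fwd=0
After 8 (visit(Z)): cur=Z back=4 fwd=0
After 9 (back): cur=Q back=3 fwd=1
After 10 (forward): cur=Z back=4 fwd=0
After 11 (visit(I)): cur=I back=5 fwd=0
After 12 (visit(E)): cur=E back=6 fwd=0
After 13 (back): cur=I back=5 fwd=1
After 14 (visit(D)): cur=D back=6 fwd=0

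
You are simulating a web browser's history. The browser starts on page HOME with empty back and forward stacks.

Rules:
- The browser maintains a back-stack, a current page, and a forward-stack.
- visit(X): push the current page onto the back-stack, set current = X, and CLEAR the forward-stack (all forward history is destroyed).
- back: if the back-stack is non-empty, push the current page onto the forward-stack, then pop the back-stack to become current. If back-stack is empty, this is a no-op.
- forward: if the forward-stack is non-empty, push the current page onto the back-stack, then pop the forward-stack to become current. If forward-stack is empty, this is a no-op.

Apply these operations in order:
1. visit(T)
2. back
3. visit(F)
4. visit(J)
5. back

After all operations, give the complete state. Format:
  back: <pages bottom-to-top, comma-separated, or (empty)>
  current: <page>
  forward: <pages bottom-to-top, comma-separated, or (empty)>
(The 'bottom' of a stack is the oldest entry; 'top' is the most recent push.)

After 1 (visit(T)): cur=T back=1 fwd=0
After 2 (back): cur=HOME back=0 fwd=1
After 3 (visit(F)): cur=F back=1 fwd=0
After 4 (visit(J)): cur=J back=2 fwd=0
After 5 (back): cur=F back=1 fwd=1

Answer: back: HOME
current: F
forward: J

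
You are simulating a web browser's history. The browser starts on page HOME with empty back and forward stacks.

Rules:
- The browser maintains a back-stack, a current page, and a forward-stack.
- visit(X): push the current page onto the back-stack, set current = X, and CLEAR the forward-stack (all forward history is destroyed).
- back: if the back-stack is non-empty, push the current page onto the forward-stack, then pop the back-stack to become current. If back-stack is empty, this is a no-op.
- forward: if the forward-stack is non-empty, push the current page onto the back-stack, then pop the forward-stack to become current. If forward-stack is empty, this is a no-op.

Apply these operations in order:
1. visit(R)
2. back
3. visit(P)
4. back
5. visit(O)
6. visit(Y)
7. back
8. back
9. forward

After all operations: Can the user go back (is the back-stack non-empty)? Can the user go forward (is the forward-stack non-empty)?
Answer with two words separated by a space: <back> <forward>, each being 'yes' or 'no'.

Answer: yes yes

Derivation:
After 1 (visit(R)): cur=R back=1 fwd=0
After 2 (back): cur=HOME back=0 fwd=1
After 3 (visit(P)): cur=P back=1 fwd=0
After 4 (back): cur=HOME back=0 fwd=1
After 5 (visit(O)): cur=O back=1 fwd=0
After 6 (visit(Y)): cur=Y back=2 fwd=0
After 7 (back): cur=O back=1 fwd=1
After 8 (back): cur=HOME back=0 fwd=2
After 9 (forward): cur=O back=1 fwd=1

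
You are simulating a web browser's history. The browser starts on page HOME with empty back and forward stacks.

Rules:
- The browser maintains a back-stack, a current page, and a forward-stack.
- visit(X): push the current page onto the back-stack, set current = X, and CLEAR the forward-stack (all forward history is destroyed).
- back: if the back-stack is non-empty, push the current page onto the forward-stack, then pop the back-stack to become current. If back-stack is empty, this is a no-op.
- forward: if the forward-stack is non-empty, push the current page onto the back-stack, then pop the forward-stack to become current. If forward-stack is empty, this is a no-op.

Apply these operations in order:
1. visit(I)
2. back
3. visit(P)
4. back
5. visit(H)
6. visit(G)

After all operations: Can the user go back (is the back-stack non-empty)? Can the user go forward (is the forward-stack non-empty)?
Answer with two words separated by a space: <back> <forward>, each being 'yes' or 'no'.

After 1 (visit(I)): cur=I back=1 fwd=0
After 2 (back): cur=HOME back=0 fwd=1
After 3 (visit(P)): cur=P back=1 fwd=0
After 4 (back): cur=HOME back=0 fwd=1
After 5 (visit(H)): cur=H back=1 fwd=0
After 6 (visit(G)): cur=G back=2 fwd=0

Answer: yes no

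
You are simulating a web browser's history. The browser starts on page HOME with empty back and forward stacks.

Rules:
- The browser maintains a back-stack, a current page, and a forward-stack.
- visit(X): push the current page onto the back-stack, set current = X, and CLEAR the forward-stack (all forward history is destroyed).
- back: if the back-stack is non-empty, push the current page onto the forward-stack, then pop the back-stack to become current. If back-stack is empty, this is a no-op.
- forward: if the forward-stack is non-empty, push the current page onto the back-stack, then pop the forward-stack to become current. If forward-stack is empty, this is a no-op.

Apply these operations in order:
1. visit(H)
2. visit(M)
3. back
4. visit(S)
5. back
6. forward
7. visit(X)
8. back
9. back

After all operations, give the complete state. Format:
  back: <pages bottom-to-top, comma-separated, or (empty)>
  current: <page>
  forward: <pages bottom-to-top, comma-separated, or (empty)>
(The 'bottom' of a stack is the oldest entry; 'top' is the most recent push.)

After 1 (visit(H)): cur=H back=1 fwd=0
After 2 (visit(M)): cur=M back=2 fwd=0
After 3 (back): cur=H back=1 fwd=1
After 4 (visit(S)): cur=S back=2 fwd=0
After 5 (back): cur=H back=1 fwd=1
After 6 (forward): cur=S back=2 fwd=0
After 7 (visit(X)): cur=X back=3 fwd=0
After 8 (back): cur=S back=2 fwd=1
After 9 (back): cur=H back=1 fwd=2

Answer: back: HOME
current: H
forward: X,S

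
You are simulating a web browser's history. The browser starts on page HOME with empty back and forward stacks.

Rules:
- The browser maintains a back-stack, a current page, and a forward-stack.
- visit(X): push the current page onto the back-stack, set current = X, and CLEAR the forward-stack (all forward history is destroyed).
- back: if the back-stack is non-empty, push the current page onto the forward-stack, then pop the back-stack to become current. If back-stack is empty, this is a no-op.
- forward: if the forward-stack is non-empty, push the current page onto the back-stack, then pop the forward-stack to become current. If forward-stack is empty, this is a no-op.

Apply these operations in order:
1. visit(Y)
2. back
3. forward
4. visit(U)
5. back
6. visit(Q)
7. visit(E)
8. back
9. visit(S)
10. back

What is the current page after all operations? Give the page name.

After 1 (visit(Y)): cur=Y back=1 fwd=0
After 2 (back): cur=HOME back=0 fwd=1
After 3 (forward): cur=Y back=1 fwd=0
After 4 (visit(U)): cur=U back=2 fwd=0
After 5 (back): cur=Y back=1 fwd=1
After 6 (visit(Q)): cur=Q back=2 fwd=0
After 7 (visit(E)): cur=E back=3 fwd=0
After 8 (back): cur=Q back=2 fwd=1
After 9 (visit(S)): cur=S back=3 fwd=0
After 10 (back): cur=Q back=2 fwd=1

Answer: Q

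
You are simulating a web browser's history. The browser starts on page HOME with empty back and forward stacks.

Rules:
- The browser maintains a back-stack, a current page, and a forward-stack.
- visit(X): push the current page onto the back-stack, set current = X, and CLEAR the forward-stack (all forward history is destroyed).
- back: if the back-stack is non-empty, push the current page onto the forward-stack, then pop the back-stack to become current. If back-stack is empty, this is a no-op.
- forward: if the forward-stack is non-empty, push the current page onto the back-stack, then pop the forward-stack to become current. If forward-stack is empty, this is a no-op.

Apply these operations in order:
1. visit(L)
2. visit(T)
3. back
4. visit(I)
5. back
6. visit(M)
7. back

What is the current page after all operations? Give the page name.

Answer: L

Derivation:
After 1 (visit(L)): cur=L back=1 fwd=0
After 2 (visit(T)): cur=T back=2 fwd=0
After 3 (back): cur=L back=1 fwd=1
After 4 (visit(I)): cur=I back=2 fwd=0
After 5 (back): cur=L back=1 fwd=1
After 6 (visit(M)): cur=M back=2 fwd=0
After 7 (back): cur=L back=1 fwd=1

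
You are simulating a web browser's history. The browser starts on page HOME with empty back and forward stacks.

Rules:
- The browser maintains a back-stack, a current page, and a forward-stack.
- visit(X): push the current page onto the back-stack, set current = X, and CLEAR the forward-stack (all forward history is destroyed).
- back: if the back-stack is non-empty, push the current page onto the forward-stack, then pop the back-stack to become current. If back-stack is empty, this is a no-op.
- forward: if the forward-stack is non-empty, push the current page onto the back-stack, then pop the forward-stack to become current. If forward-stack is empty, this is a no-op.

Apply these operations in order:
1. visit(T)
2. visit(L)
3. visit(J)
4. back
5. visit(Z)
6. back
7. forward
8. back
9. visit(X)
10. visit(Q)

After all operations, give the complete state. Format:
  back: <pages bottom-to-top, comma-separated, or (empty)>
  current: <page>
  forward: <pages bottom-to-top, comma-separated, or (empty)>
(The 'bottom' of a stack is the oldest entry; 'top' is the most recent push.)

Answer: back: HOME,T,L,X
current: Q
forward: (empty)

Derivation:
After 1 (visit(T)): cur=T back=1 fwd=0
After 2 (visit(L)): cur=L back=2 fwd=0
After 3 (visit(J)): cur=J back=3 fwd=0
After 4 (back): cur=L back=2 fwd=1
After 5 (visit(Z)): cur=Z back=3 fwd=0
After 6 (back): cur=L back=2 fwd=1
After 7 (forward): cur=Z back=3 fwd=0
After 8 (back): cur=L back=2 fwd=1
After 9 (visit(X)): cur=X back=3 fwd=0
After 10 (visit(Q)): cur=Q back=4 fwd=0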